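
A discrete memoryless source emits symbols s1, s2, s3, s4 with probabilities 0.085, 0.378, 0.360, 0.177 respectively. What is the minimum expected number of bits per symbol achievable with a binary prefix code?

Repeatedly combine the two least-probable nodes; the expected code length is the sum of the merged weights.
merge 17/200 + 177/1000 → 131/500
merge 131/500 + 9/25 → 311/500
merge 189/500 + 311/500 → 1
L = 131/500 + 311/500 + 1 = 471/250 = 1.884 bits/symbol.

1.884 bits/symbol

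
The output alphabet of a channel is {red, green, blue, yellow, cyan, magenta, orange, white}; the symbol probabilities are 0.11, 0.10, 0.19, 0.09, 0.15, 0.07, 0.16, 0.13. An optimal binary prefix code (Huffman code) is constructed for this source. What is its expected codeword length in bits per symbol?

2.97 bits/symbol

Repeatedly combine the two least-probable nodes; the expected code length is the sum of the merged weights.
merge 7/100 + 9/100 → 4/25
merge 1/10 + 11/100 → 21/100
merge 13/100 + 3/20 → 7/25
merge 4/25 + 4/25 → 8/25
merge 19/100 + 21/100 → 2/5
merge 7/25 + 8/25 → 3/5
merge 2/5 + 3/5 → 1
L = 4/25 + 21/100 + 7/25 + 8/25 + 2/5 + 3/5 + 1 = 297/100 = 2.97 bits/symbol.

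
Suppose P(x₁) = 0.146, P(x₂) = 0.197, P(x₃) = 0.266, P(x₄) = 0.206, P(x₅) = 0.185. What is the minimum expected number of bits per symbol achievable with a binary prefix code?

2.331 bits/symbol

Repeatedly combine the two least-probable nodes; the expected code length is the sum of the merged weights.
merge 73/500 + 37/200 → 331/1000
merge 197/1000 + 103/500 → 403/1000
merge 133/500 + 331/1000 → 597/1000
merge 403/1000 + 597/1000 → 1
L = 331/1000 + 403/1000 + 597/1000 + 1 = 2331/1000 = 2.331 bits/symbol.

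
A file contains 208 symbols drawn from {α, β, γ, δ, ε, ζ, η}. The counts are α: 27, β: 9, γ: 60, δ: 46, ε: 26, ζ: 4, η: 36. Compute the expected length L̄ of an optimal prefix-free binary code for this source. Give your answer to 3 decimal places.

Probabilities are the counts divided by 208.
Repeatedly combine the two least-probable nodes; the expected code length is the sum of the merged weights.
merge 1/52 + 9/208 → 1/16
merge 1/16 + 1/8 → 3/16
merge 27/208 + 9/52 → 63/208
merge 3/16 + 23/104 → 85/208
merge 15/52 + 63/208 → 123/208
merge 85/208 + 123/208 → 1
L = 1/16 + 3/16 + 63/208 + 85/208 + 123/208 + 1 = 531/208 ≈ 2.553 bits/symbol.

2.553 bits/symbol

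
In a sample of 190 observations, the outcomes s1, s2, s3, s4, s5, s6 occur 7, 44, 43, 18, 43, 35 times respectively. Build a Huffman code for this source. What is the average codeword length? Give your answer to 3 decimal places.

Probabilities are the counts divided by 190.
Repeatedly combine the two least-probable nodes; the expected code length is the sum of the merged weights.
merge 7/190 + 9/95 → 5/38
merge 5/38 + 7/38 → 6/19
merge 43/190 + 43/190 → 43/95
merge 22/95 + 6/19 → 52/95
merge 43/95 + 52/95 → 1
L = 5/38 + 6/19 + 43/95 + 52/95 + 1 = 93/38 ≈ 2.447 bits/symbol.

2.447 bits/symbol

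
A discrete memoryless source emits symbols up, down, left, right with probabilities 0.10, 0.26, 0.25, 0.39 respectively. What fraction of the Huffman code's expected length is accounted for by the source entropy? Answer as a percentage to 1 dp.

95.3%

Entropy H = −Σ p log₂ p ≈ 1.8673 bits.
Huffman merges: 1/10+1/4→7/20; 13/50+7/20→61/100; 39/100+61/100→1. L = 49/25 ≈ 1.9600.
Efficiency = H/L = 1.8673/1.9600 = 95.3%.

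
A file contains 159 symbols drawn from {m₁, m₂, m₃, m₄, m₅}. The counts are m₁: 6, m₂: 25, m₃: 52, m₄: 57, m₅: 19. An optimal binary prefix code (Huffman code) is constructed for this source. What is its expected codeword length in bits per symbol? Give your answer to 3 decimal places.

Probabilities are the counts divided by 159.
Repeatedly combine the two least-probable nodes; the expected code length is the sum of the merged weights.
merge 2/53 + 19/159 → 25/159
merge 25/159 + 25/159 → 50/159
merge 50/159 + 52/159 → 34/53
merge 19/53 + 34/53 → 1
L = 25/159 + 50/159 + 34/53 + 1 = 112/53 ≈ 2.113 bits/symbol.

2.113 bits/symbol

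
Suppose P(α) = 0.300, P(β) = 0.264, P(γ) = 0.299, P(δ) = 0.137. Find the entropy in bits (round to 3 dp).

1.942 bits

H = −Σ pᵢ log₂ pᵢ.
−0.300·log₂(0.300) = 0.5211
−0.264·log₂(0.264) = 0.5072
−0.299·log₂(0.299) = 0.5208
−0.137·log₂(0.137) = 0.3929
Sum ≈ 1.9420 → 1.942 bits.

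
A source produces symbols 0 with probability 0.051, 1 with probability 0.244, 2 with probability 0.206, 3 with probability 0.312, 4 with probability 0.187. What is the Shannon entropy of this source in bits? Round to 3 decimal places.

H = −Σ pᵢ log₂ pᵢ.
−0.051·log₂(0.051) = 0.2190
−0.244·log₂(0.244) = 0.4966
−0.206·log₂(0.206) = 0.4695
−0.312·log₂(0.312) = 0.5243
−0.187·log₂(0.187) = 0.4523
Sum ≈ 2.1617 → 2.162 bits.

2.162 bits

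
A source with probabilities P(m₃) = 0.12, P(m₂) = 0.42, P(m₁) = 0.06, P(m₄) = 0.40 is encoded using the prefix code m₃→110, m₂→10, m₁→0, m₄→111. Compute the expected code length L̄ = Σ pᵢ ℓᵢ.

L̄ = Σ pᵢ·ℓᵢ = 0.12·3 + 0.42·2 + 0.06·1 + 0.40·3 = 2.46 bits/symbol.

2.46 bits/symbol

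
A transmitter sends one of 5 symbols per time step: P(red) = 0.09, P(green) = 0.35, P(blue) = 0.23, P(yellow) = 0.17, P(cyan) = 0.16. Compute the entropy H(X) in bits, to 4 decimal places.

2.1880 bits

H = −Σ pᵢ log₂ pᵢ.
−0.09·log₂(0.09) = 0.3127
−0.35·log₂(0.35) = 0.5301
−0.23·log₂(0.23) = 0.4877
−0.17·log₂(0.17) = 0.4346
−0.16·log₂(0.16) = 0.4230
Sum ≈ 2.1880 → 2.1880 bits.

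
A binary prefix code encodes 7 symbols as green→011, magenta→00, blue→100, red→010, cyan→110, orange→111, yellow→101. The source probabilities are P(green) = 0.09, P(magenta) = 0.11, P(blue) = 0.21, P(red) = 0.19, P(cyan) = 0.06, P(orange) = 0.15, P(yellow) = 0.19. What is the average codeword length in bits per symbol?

L̄ = Σ pᵢ·ℓᵢ = 0.09·3 + 0.11·2 + 0.21·3 + 0.19·3 + 0.06·3 + 0.15·3 + 0.19·3 = 2.89 bits/symbol.

2.89 bits/symbol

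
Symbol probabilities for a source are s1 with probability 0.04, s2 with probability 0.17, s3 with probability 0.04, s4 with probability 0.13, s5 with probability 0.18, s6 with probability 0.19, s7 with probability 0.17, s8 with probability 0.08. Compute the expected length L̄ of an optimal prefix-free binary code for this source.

2.87 bits/symbol

Repeatedly combine the two least-probable nodes; the expected code length is the sum of the merged weights.
merge 1/25 + 1/25 → 2/25
merge 2/25 + 2/25 → 4/25
merge 13/100 + 4/25 → 29/100
merge 17/100 + 17/100 → 17/50
merge 9/50 + 19/100 → 37/100
merge 29/100 + 17/50 → 63/100
merge 37/100 + 63/100 → 1
L = 2/25 + 4/25 + 29/100 + 17/50 + 37/100 + 63/100 + 1 = 287/100 = 2.87 bits/symbol.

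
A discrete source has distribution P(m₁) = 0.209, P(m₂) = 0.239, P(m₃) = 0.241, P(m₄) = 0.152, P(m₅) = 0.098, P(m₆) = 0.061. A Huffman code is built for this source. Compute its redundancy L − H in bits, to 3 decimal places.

0.022 bits

Entropy H = −Σ p log₂ p ≈ 2.4479 bits.
Huffman merges: 61/1000+49/500→159/1000; 19/125+159/1000→311/1000; 209/1000+239/1000→56/125; 241/1000+311/1000→69/125; 56/125+69/125→1. L = 247/100 ≈ 2.4700.
L − H = 2.4700 − 2.4479 = 0.022 bits.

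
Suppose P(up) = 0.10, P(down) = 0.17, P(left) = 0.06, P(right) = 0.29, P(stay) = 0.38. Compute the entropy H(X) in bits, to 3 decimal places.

H = −Σ pᵢ log₂ pᵢ.
−0.10·log₂(0.10) = 0.3322
−0.17·log₂(0.17) = 0.4346
−0.06·log₂(0.06) = 0.2435
−0.29·log₂(0.29) = 0.5179
−0.38·log₂(0.38) = 0.5305
Sum ≈ 2.0587 → 2.059 bits.

2.059 bits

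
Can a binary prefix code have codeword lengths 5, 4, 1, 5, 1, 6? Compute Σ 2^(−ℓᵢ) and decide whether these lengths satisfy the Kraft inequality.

1.140625; no

With common denominator 2^6 = 64: Σ 2^(−ℓᵢ) = 2/64 + 4/64 + 32/64 + 2/64 + 32/64 + 1/64 = 73/64 = 1.140625.
Kraft's inequality requires Σ ≤ 1; here Σ = 1.140625 > 1, so no such prefix code exists.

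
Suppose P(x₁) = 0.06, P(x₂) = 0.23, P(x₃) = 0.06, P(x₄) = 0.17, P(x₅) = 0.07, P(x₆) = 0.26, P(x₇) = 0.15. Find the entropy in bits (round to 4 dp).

2.5937 bits

H = −Σ pᵢ log₂ pᵢ.
−0.06·log₂(0.06) = 0.2435
−0.23·log₂(0.23) = 0.4877
−0.06·log₂(0.06) = 0.2435
−0.17·log₂(0.17) = 0.4346
−0.07·log₂(0.07) = 0.2686
−0.26·log₂(0.26) = 0.5053
−0.15·log₂(0.15) = 0.4105
Sum ≈ 2.5937 → 2.5937 bits.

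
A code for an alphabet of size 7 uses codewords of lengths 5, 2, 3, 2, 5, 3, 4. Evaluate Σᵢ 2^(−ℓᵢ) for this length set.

With common denominator 2^5 = 32: Σ 2^(−ℓᵢ) = 1/32 + 8/32 + 4/32 + 8/32 + 1/32 + 4/32 + 2/32 = 28/32 = 0.875.

0.875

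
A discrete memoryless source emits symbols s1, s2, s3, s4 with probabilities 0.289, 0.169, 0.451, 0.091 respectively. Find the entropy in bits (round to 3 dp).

1.784 bits

H = −Σ pᵢ log₂ pᵢ.
−0.289·log₂(0.289) = 0.5176
−0.169·log₂(0.169) = 0.4335
−0.451·log₂(0.451) = 0.5181
−0.091·log₂(0.091) = 0.3147
Sum ≈ 1.7838 → 1.784 bits.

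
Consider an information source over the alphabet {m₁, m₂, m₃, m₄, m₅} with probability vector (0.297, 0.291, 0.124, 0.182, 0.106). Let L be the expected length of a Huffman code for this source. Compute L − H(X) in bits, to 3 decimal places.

Entropy H = −Σ p log₂ p ≈ 2.2024 bits.
Huffman merges: 53/500+31/250→23/100; 91/500+23/100→103/250; 291/1000+297/1000→147/250; 103/250+147/250→1. L = 223/100 ≈ 2.2300.
L − H = 2.2300 − 2.2024 = 0.028 bits.

0.028 bits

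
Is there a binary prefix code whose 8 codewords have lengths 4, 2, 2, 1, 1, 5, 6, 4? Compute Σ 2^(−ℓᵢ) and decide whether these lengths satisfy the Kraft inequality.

With common denominator 2^6 = 64: Σ 2^(−ℓᵢ) = 4/64 + 16/64 + 16/64 + 32/64 + 32/64 + 2/64 + 1/64 + 4/64 = 107/64 = 1.671875.
Kraft's inequality requires Σ ≤ 1; here Σ = 1.671875 > 1, so no such prefix code exists.

1.671875; no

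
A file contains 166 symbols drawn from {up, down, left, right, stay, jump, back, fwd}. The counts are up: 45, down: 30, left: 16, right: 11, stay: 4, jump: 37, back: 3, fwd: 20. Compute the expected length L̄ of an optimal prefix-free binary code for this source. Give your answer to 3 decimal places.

2.657 bits/symbol

Probabilities are the counts divided by 166.
Repeatedly combine the two least-probable nodes; the expected code length is the sum of the merged weights.
merge 3/166 + 2/83 → 7/166
merge 7/166 + 11/166 → 9/83
merge 8/83 + 9/83 → 17/83
merge 10/83 + 15/83 → 25/83
merge 17/83 + 37/166 → 71/166
merge 45/166 + 25/83 → 95/166
merge 71/166 + 95/166 → 1
L = 7/166 + 9/83 + 17/83 + 25/83 + 71/166 + 95/166 + 1 = 441/166 ≈ 2.657 bits/symbol.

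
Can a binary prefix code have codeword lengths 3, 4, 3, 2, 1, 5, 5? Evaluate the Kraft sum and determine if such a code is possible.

1.125; no

With common denominator 2^5 = 32: Σ 2^(−ℓᵢ) = 4/32 + 2/32 + 4/32 + 8/32 + 16/32 + 1/32 + 1/32 = 36/32 = 1.125.
Kraft's inequality requires Σ ≤ 1; here Σ = 1.125 > 1, so no such prefix code exists.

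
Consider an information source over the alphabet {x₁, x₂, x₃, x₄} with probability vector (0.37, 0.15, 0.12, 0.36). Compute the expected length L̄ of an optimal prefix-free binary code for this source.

Repeatedly combine the two least-probable nodes; the expected code length is the sum of the merged weights.
merge 3/25 + 3/20 → 27/100
merge 27/100 + 9/25 → 63/100
merge 37/100 + 63/100 → 1
L = 27/100 + 63/100 + 1 = 19/10 = 1.9 bits/symbol.

1.9 bits/symbol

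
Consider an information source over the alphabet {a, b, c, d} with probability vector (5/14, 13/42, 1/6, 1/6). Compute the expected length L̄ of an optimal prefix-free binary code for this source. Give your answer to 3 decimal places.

Repeatedly combine the two least-probable nodes; the expected code length is the sum of the merged weights.
merge 1/6 + 1/6 → 1/3
merge 13/42 + 1/3 → 9/14
merge 5/14 + 9/14 → 1
L = 1/3 + 9/14 + 1 = 83/42 ≈ 1.976 bits/symbol.

1.976 bits/symbol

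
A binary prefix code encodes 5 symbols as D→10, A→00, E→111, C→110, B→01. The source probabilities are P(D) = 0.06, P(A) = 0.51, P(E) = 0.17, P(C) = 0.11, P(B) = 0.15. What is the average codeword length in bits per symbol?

L̄ = Σ pᵢ·ℓᵢ = 0.06·2 + 0.51·2 + 0.17·3 + 0.11·3 + 0.15·2 = 2.28 bits/symbol.

2.28 bits/symbol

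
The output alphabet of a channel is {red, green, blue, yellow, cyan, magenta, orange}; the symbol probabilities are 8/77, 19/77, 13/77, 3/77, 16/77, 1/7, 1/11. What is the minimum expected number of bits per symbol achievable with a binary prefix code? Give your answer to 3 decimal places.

Repeatedly combine the two least-probable nodes; the expected code length is the sum of the merged weights.
merge 3/77 + 1/11 → 10/77
merge 8/77 + 10/77 → 18/77
merge 1/7 + 13/77 → 24/77
merge 16/77 + 18/77 → 34/77
merge 19/77 + 24/77 → 43/77
merge 34/77 + 43/77 → 1
L = 10/77 + 18/77 + 24/77 + 34/77 + 43/77 + 1 = 206/77 ≈ 2.675 bits/symbol.

2.675 bits/symbol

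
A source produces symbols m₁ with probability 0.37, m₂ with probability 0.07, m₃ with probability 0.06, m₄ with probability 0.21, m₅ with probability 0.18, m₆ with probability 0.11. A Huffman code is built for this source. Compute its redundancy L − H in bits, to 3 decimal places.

Entropy H = −Σ p log₂ p ≈ 2.3112 bits.
Huffman merges: 3/50+7/100→13/100; 11/100+13/100→6/25; 9/50+21/100→39/100; 6/25+37/100→61/100; 39/100+61/100→1. L = 237/100 ≈ 2.3700.
L − H = 2.3700 − 2.3112 = 0.059 bits.

0.059 bits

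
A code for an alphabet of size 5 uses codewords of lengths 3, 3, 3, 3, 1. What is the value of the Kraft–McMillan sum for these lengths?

With common denominator 2^3 = 8: Σ 2^(−ℓᵢ) = 1/8 + 1/8 + 1/8 + 1/8 + 4/8 = 8/8 = 1.

1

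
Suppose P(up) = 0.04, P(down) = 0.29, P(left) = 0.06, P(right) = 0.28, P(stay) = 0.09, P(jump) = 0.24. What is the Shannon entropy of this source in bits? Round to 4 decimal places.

2.2682 bits

H = −Σ pᵢ log₂ pᵢ.
−0.04·log₂(0.04) = 0.1858
−0.29·log₂(0.29) = 0.5179
−0.06·log₂(0.06) = 0.2435
−0.28·log₂(0.28) = 0.5142
−0.09·log₂(0.09) = 0.3127
−0.24·log₂(0.24) = 0.4941
Sum ≈ 2.2682 → 2.2682 bits.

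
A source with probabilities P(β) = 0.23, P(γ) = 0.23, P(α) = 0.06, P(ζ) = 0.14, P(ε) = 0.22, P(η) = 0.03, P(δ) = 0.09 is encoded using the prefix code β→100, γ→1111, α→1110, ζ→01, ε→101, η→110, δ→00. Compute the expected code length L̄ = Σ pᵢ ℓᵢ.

3.06 bits/symbol

L̄ = Σ pᵢ·ℓᵢ = 0.23·3 + 0.23·4 + 0.06·4 + 0.14·2 + 0.22·3 + 0.03·3 + 0.09·2 = 3.06 bits/symbol.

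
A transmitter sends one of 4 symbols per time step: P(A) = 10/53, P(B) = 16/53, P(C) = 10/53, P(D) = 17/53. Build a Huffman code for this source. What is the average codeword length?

2 bits/symbol

Repeatedly combine the two least-probable nodes; the expected code length is the sum of the merged weights.
merge 10/53 + 10/53 → 20/53
merge 16/53 + 17/53 → 33/53
merge 20/53 + 33/53 → 1
L = 20/53 + 33/53 + 1 = 2 bits/symbol.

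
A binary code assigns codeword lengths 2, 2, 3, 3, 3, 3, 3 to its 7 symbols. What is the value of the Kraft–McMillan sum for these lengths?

1.125

With common denominator 2^3 = 8: Σ 2^(−ℓᵢ) = 2/8 + 2/8 + 1/8 + 1/8 + 1/8 + 1/8 + 1/8 = 9/8 = 1.125.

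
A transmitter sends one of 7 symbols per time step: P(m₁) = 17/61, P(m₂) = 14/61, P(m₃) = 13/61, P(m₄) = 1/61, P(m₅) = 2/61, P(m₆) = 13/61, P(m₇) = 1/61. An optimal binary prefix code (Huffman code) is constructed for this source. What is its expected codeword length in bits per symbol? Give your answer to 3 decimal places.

2.377 bits/symbol

Repeatedly combine the two least-probable nodes; the expected code length is the sum of the merged weights.
merge 1/61 + 1/61 → 2/61
merge 2/61 + 2/61 → 4/61
merge 4/61 + 13/61 → 17/61
merge 13/61 + 14/61 → 27/61
merge 17/61 + 17/61 → 34/61
merge 27/61 + 34/61 → 1
L = 2/61 + 4/61 + 17/61 + 27/61 + 34/61 + 1 = 145/61 ≈ 2.377 bits/symbol.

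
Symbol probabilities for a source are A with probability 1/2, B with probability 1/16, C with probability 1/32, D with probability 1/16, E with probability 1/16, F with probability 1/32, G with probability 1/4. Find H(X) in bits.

Each probability is a power of 1/2, so log₂(1/p) is an integer.
H = Σ p·log₂(1/p) = 1/2·1 + 1/16·4 + 1/32·5 + 1/16·4 + 1/16·4 + 1/32·5 + 1/4·2 = 2.0625 bits.

2.0625 bits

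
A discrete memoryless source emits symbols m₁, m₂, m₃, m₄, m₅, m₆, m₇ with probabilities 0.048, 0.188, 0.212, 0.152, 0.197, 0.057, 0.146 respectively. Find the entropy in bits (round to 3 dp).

2.654 bits

H = −Σ pᵢ log₂ pᵢ.
−0.048·log₂(0.048) = 0.2103
−0.188·log₂(0.188) = 0.4533
−0.212·log₂(0.212) = 0.4744
−0.152·log₂(0.152) = 0.4131
−0.197·log₂(0.197) = 0.4617
−0.057·log₂(0.057) = 0.2356
−0.146·log₂(0.146) = 0.4053
Sum ≈ 2.6537 → 2.654 bits.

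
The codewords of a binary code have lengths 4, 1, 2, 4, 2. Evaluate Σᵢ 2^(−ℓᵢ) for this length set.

1.125

With common denominator 2^4 = 16: Σ 2^(−ℓᵢ) = 1/16 + 8/16 + 4/16 + 1/16 + 4/16 = 18/16 = 1.125.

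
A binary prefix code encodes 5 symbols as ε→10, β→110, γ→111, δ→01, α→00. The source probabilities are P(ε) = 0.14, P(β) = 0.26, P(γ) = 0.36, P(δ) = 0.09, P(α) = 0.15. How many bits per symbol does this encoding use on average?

2.62 bits/symbol

L̄ = Σ pᵢ·ℓᵢ = 0.14·2 + 0.26·3 + 0.36·3 + 0.09·2 + 0.15·2 = 2.62 bits/symbol.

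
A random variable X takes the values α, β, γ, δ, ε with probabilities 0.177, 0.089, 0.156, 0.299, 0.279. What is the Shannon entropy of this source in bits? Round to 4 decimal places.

2.2055 bits

H = −Σ pᵢ log₂ pᵢ.
−0.177·log₂(0.177) = 0.4422
−0.089·log₂(0.089) = 0.3106
−0.156·log₂(0.156) = 0.4181
−0.299·log₂(0.299) = 0.5208
−0.279·log₂(0.279) = 0.5138
Sum ≈ 2.2055 → 2.2055 bits.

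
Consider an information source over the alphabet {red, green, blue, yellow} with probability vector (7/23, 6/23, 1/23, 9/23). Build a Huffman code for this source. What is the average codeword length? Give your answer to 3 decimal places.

Repeatedly combine the two least-probable nodes; the expected code length is the sum of the merged weights.
merge 1/23 + 6/23 → 7/23
merge 7/23 + 7/23 → 14/23
merge 9/23 + 14/23 → 1
L = 7/23 + 14/23 + 1 = 44/23 ≈ 1.913 bits/symbol.

1.913 bits/symbol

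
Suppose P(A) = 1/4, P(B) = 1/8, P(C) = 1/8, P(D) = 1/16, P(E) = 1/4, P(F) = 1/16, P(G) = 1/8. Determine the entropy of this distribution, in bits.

Each probability is a power of 1/2, so log₂(1/p) is an integer.
H = Σ p·log₂(1/p) = 1/4·2 + 1/8·3 + 1/8·3 + 1/16·4 + 1/4·2 + 1/16·4 + 1/8·3 = 2.625 bits.

2.625 bits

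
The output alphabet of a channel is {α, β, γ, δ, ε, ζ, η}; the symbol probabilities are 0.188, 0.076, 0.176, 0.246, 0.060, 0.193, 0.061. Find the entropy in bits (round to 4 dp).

2.6224 bits

H = −Σ pᵢ log₂ pᵢ.
−0.188·log₂(0.188) = 0.4533
−0.076·log₂(0.076) = 0.2826
−0.176·log₂(0.176) = 0.4411
−0.246·log₂(0.246) = 0.4977
−0.060·log₂(0.060) = 0.2435
−0.193·log₂(0.193) = 0.4581
−0.061·log₂(0.061) = 0.2461
Sum ≈ 2.6224 → 2.6224 bits.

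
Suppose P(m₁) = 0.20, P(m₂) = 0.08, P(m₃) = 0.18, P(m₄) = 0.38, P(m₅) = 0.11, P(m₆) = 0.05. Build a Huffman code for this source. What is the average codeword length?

2.37 bits/symbol

Repeatedly combine the two least-probable nodes; the expected code length is the sum of the merged weights.
merge 1/20 + 2/25 → 13/100
merge 11/100 + 13/100 → 6/25
merge 9/50 + 1/5 → 19/50
merge 6/25 + 19/50 → 31/50
merge 19/50 + 31/50 → 1
L = 13/100 + 6/25 + 19/50 + 31/50 + 1 = 237/100 = 2.37 bits/symbol.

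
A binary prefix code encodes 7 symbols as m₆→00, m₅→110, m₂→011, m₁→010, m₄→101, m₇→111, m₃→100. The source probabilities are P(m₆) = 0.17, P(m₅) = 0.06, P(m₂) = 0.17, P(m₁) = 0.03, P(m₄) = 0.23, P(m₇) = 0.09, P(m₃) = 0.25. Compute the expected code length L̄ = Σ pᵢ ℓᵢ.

2.83 bits/symbol

L̄ = Σ pᵢ·ℓᵢ = 0.17·2 + 0.06·3 + 0.17·3 + 0.03·3 + 0.23·3 + 0.09·3 + 0.25·3 = 2.83 bits/symbol.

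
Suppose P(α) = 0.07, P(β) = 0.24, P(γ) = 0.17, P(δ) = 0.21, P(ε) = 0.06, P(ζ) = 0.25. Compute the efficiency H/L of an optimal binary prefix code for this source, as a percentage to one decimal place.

99.3%

Entropy H = −Σ p log₂ p ≈ 2.4136 bits.
Huffman merges: 3/50+7/100→13/100; 13/100+17/100→3/10; 21/100+6/25→9/20; 1/4+3/10→11/20; 9/20+11/20→1. L = 243/100 ≈ 2.4300.
Efficiency = H/L = 2.4136/2.4300 = 99.3%.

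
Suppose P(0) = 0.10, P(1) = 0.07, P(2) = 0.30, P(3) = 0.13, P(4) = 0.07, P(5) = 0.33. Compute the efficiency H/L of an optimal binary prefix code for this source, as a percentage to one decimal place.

97.1%

Entropy H = −Σ p log₂ p ≈ 2.3009 bits.
Huffman merges: 7/100+7/100→7/50; 1/10+13/100→23/100; 7/50+23/100→37/100; 3/10+33/100→63/100; 37/100+63/100→1. L = 237/100 ≈ 2.3700.
Efficiency = H/L = 2.3009/2.3700 = 97.1%.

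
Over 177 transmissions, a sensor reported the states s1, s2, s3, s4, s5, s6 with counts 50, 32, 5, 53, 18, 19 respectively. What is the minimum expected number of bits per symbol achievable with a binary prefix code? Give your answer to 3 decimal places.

2.367 bits/symbol

Probabilities are the counts divided by 177.
Repeatedly combine the two least-probable nodes; the expected code length is the sum of the merged weights.
merge 5/177 + 6/59 → 23/177
merge 19/177 + 23/177 → 14/59
merge 32/177 + 14/59 → 74/177
merge 50/177 + 53/177 → 103/177
merge 74/177 + 103/177 → 1
L = 23/177 + 14/59 + 74/177 + 103/177 + 1 = 419/177 ≈ 2.367 bits/symbol.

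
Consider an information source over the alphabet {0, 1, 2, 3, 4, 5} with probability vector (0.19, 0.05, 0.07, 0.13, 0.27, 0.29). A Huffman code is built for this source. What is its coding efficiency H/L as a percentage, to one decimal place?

99.2%

Entropy H = −Σ p log₂ p ≈ 2.3504 bits.
Huffman merges: 1/20+7/100→3/25; 3/25+13/100→1/4; 19/100+1/4→11/25; 27/100+29/100→14/25; 11/25+14/25→1. L = 237/100 ≈ 2.3700.
Efficiency = H/L = 2.3504/2.3700 = 99.2%.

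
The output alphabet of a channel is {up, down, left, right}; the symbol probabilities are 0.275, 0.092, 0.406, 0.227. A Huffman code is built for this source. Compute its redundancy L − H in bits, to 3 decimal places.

Entropy H = −Σ p log₂ p ≈ 1.8425 bits.
Huffman merges: 23/250+227/1000→319/1000; 11/40+319/1000→297/500; 203/500+297/500→1. L = 1913/1000 ≈ 1.9130.
L − H = 1.9130 − 1.8425 = 0.071 bits.

0.071 bits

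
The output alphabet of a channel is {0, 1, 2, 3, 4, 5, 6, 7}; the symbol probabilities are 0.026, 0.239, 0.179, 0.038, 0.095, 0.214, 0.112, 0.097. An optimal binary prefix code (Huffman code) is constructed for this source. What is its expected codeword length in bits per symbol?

Repeatedly combine the two least-probable nodes; the expected code length is the sum of the merged weights.
merge 13/500 + 19/500 → 8/125
merge 8/125 + 19/200 → 159/1000
merge 97/1000 + 14/125 → 209/1000
merge 159/1000 + 179/1000 → 169/500
merge 209/1000 + 107/500 → 423/1000
merge 239/1000 + 169/500 → 577/1000
merge 423/1000 + 577/1000 → 1
L = 8/125 + 159/1000 + 209/1000 + 169/500 + 423/1000 + 577/1000 + 1 = 277/100 = 2.77 bits/symbol.

2.77 bits/symbol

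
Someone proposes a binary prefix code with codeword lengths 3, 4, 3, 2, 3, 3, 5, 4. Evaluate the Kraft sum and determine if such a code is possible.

With common denominator 2^5 = 32: Σ 2^(−ℓᵢ) = 4/32 + 2/32 + 4/32 + 8/32 + 4/32 + 4/32 + 1/32 + 2/32 = 29/32 = 0.90625.
Kraft's inequality requires Σ ≤ 1; here Σ = 0.90625 ≤ 1, so such a prefix code exists.

0.90625; yes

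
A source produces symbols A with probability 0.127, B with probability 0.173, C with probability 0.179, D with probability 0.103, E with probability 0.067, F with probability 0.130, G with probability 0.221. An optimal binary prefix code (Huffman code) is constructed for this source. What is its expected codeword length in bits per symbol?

2.77 bits/symbol

Repeatedly combine the two least-probable nodes; the expected code length is the sum of the merged weights.
merge 67/1000 + 103/1000 → 17/100
merge 127/1000 + 13/100 → 257/1000
merge 17/100 + 173/1000 → 343/1000
merge 179/1000 + 221/1000 → 2/5
merge 257/1000 + 343/1000 → 3/5
merge 2/5 + 3/5 → 1
L = 17/100 + 257/1000 + 343/1000 + 2/5 + 3/5 + 1 = 277/100 = 2.77 bits/symbol.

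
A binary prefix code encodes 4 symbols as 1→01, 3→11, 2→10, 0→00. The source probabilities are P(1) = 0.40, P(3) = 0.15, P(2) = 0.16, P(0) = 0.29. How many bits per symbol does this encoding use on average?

2 bits/symbol

L̄ = Σ pᵢ·ℓᵢ = 0.40·2 + 0.15·2 + 0.16·2 + 0.29·2 = 2 bits/symbol.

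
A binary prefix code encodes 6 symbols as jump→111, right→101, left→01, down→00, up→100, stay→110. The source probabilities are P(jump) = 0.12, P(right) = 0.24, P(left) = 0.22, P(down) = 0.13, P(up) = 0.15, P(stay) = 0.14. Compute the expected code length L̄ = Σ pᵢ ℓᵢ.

2.65 bits/symbol

L̄ = Σ pᵢ·ℓᵢ = 0.12·3 + 0.24·3 + 0.22·2 + 0.13·2 + 0.15·3 + 0.14·3 = 2.65 bits/symbol.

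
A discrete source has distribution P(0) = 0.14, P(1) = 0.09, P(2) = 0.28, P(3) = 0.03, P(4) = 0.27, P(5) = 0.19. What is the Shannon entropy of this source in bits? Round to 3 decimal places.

H = −Σ pᵢ log₂ pᵢ.
−0.14·log₂(0.14) = 0.3971
−0.09·log₂(0.09) = 0.3127
−0.28·log₂(0.28) = 0.5142
−0.03·log₂(0.03) = 0.1518
−0.27·log₂(0.27) = 0.5100
−0.19·log₂(0.19) = 0.4552
Sum ≈ 2.3410 → 2.341 bits.

2.341 bits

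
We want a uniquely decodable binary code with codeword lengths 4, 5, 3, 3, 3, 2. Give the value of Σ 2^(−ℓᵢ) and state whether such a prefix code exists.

With common denominator 2^5 = 32: Σ 2^(−ℓᵢ) = 2/32 + 1/32 + 4/32 + 4/32 + 4/32 + 8/32 = 23/32 = 0.71875.
Kraft's inequality requires Σ ≤ 1; here Σ = 0.71875 ≤ 1, so such a prefix code exists.

0.71875; yes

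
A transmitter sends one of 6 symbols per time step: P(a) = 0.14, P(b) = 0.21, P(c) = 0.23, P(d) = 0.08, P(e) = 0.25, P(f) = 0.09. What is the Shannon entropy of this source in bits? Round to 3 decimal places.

2.462 bits

H = −Σ pᵢ log₂ pᵢ.
−0.14·log₂(0.14) = 0.3971
−0.21·log₂(0.21) = 0.4728
−0.23·log₂(0.23) = 0.4877
−0.08·log₂(0.08) = 0.2915
−0.25·log₂(0.25) = 0.5000
−0.09·log₂(0.09) = 0.3127
Sum ≈ 2.4618 → 2.462 bits.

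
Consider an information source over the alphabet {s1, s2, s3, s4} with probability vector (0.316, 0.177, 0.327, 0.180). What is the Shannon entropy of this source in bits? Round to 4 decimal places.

1.9400 bits

H = −Σ pᵢ log₂ pᵢ.
−0.316·log₂(0.316) = 0.5252
−0.177·log₂(0.177) = 0.4422
−0.327·log₂(0.327) = 0.5273
−0.180·log₂(0.180) = 0.4453
Sum ≈ 1.9400 → 1.9400 bits.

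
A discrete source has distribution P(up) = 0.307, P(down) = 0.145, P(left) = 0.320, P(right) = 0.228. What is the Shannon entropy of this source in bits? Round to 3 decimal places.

H = −Σ pᵢ log₂ pᵢ.
−0.307·log₂(0.307) = 0.5230
−0.145·log₂(0.145) = 0.4040
−0.320·log₂(0.320) = 0.5260
−0.228·log₂(0.228) = 0.4863
Sum ≈ 1.9393 → 1.939 bits.

1.939 bits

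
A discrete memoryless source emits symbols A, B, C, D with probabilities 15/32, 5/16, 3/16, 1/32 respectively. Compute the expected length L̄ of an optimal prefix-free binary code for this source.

1.75 bits/symbol

Repeatedly combine the two least-probable nodes; the expected code length is the sum of the merged weights.
merge 1/32 + 3/16 → 7/32
merge 7/32 + 5/16 → 17/32
merge 15/32 + 17/32 → 1
L = 7/32 + 17/32 + 1 = 7/4 = 1.75 bits/symbol.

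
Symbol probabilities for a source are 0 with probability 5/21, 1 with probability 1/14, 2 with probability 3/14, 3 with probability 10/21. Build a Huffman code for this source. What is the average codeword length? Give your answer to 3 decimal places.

Repeatedly combine the two least-probable nodes; the expected code length is the sum of the merged weights.
merge 1/14 + 3/14 → 2/7
merge 5/21 + 2/7 → 11/21
merge 10/21 + 11/21 → 1
L = 2/7 + 11/21 + 1 = 38/21 ≈ 1.810 bits/symbol.

1.810 bits/symbol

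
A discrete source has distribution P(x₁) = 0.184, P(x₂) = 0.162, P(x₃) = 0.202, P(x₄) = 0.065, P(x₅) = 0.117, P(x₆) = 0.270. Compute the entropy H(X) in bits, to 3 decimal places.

H = −Σ pᵢ log₂ pᵢ.
−0.184·log₂(0.184) = 0.4494
−0.162·log₂(0.162) = 0.4254
−0.202·log₂(0.202) = 0.4661
−0.065·log₂(0.065) = 0.2563
−0.117·log₂(0.117) = 0.3622
−0.270·log₂(0.270) = 0.5100
Sum ≈ 2.4694 → 2.469 bits.

2.469 bits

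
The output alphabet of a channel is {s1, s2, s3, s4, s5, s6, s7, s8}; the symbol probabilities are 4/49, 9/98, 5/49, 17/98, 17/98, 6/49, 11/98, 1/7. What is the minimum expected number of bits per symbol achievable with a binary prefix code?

3 bits/symbol

Repeatedly combine the two least-probable nodes; the expected code length is the sum of the merged weights.
merge 4/49 + 9/98 → 17/98
merge 5/49 + 11/98 → 3/14
merge 6/49 + 1/7 → 13/49
merge 17/98 + 17/98 → 17/49
merge 17/98 + 3/14 → 19/49
merge 13/49 + 17/49 → 30/49
merge 19/49 + 30/49 → 1
L = 17/98 + 3/14 + 13/49 + 17/49 + 19/49 + 30/49 + 1 = 3 bits/symbol.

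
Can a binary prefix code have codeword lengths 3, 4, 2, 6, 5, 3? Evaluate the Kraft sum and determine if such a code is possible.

0.609375; yes

With common denominator 2^6 = 64: Σ 2^(−ℓᵢ) = 8/64 + 4/64 + 16/64 + 1/64 + 2/64 + 8/64 = 39/64 = 0.609375.
Kraft's inequality requires Σ ≤ 1; here Σ = 0.609375 ≤ 1, so such a prefix code exists.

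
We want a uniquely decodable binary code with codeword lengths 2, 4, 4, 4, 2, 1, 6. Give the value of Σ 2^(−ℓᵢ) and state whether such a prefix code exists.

With common denominator 2^6 = 64: Σ 2^(−ℓᵢ) = 16/64 + 4/64 + 4/64 + 4/64 + 16/64 + 32/64 + 1/64 = 77/64 = 1.203125.
Kraft's inequality requires Σ ≤ 1; here Σ = 1.203125 > 1, so no such prefix code exists.

1.203125; no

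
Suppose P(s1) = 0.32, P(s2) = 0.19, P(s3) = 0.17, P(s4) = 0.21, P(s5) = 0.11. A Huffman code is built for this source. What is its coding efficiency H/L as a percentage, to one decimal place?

Entropy H = −Σ p log₂ p ≈ 2.2390 bits.
Huffman merges: 11/100+17/100→7/25; 19/100+21/100→2/5; 7/25+8/25→3/5; 2/5+3/5→1. L = 57/25 ≈ 2.2800.
Efficiency = H/L = 2.2390/2.2800 = 98.2%.

98.2%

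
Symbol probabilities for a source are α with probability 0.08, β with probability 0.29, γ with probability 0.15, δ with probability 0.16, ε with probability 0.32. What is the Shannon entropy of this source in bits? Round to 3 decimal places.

H = −Σ pᵢ log₂ pᵢ.
−0.08·log₂(0.08) = 0.2915
−0.29·log₂(0.29) = 0.5179
−0.15·log₂(0.15) = 0.4105
−0.16·log₂(0.16) = 0.4230
−0.32·log₂(0.32) = 0.5260
Sum ≈ 2.1690 → 2.169 bits.

2.169 bits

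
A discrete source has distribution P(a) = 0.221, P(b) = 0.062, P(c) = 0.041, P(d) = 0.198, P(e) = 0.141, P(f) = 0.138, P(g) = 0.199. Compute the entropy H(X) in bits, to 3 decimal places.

2.638 bits

H = −Σ pᵢ log₂ pᵢ.
−0.221·log₂(0.221) = 0.4813
−0.062·log₂(0.062) = 0.2487
−0.041·log₂(0.041) = 0.1889
−0.198·log₂(0.198) = 0.4626
−0.141·log₂(0.141) = 0.3985
−0.138·log₂(0.138) = 0.3943
−0.199·log₂(0.199) = 0.4635
Sum ≈ 2.6379 → 2.638 bits.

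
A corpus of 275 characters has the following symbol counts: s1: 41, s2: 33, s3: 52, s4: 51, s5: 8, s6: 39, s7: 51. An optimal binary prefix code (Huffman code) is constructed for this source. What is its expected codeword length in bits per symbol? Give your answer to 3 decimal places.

2.775 bits/symbol

Probabilities are the counts divided by 275.
Repeatedly combine the two least-probable nodes; the expected code length is the sum of the merged weights.
merge 8/275 + 3/25 → 41/275
merge 39/275 + 41/275 → 16/55
merge 41/275 + 51/275 → 92/275
merge 51/275 + 52/275 → 103/275
merge 16/55 + 92/275 → 172/275
merge 103/275 + 172/275 → 1
L = 41/275 + 16/55 + 92/275 + 103/275 + 172/275 + 1 = 763/275 ≈ 2.775 bits/symbol.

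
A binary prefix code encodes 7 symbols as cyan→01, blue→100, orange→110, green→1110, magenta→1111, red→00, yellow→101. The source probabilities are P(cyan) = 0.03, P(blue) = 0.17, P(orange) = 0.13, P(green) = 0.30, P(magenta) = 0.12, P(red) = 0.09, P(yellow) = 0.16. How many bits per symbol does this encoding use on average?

L̄ = Σ pᵢ·ℓᵢ = 0.03·2 + 0.17·3 + 0.13·3 + 0.30·4 + 0.12·4 + 0.09·2 + 0.16·3 = 3.3 bits/symbol.

3.3 bits/symbol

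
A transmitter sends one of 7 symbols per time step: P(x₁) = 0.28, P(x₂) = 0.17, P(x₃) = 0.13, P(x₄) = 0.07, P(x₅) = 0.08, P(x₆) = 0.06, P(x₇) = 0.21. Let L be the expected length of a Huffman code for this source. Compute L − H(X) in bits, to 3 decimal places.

0.032 bits

Entropy H = −Σ p log₂ p ≈ 2.6079 bits.
Huffman merges: 3/50+7/100→13/100; 2/25+13/100→21/100; 13/100+17/100→3/10; 21/100+21/100→21/50; 7/25+3/10→29/50; 21/50+29/50→1. L = 66/25 ≈ 2.6400.
L − H = 2.6400 − 2.6079 = 0.032 bits.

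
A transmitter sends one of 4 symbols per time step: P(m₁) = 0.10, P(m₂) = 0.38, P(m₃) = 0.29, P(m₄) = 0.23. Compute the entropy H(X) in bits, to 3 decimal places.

1.868 bits

H = −Σ pᵢ log₂ pᵢ.
−0.10·log₂(0.10) = 0.3322
−0.38·log₂(0.38) = 0.5305
−0.29·log₂(0.29) = 0.5179
−0.23·log₂(0.23) = 0.4877
Sum ≈ 1.8682 → 1.868 bits.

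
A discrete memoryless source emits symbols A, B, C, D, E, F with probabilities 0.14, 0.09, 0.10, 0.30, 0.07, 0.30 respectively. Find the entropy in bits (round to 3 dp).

H = −Σ pᵢ log₂ pᵢ.
−0.14·log₂(0.14) = 0.3971
−0.09·log₂(0.09) = 0.3127
−0.10·log₂(0.10) = 0.3322
−0.30·log₂(0.30) = 0.5211
−0.07·log₂(0.07) = 0.2686
−0.30·log₂(0.30) = 0.5211
Sum ≈ 2.3527 → 2.353 bits.

2.353 bits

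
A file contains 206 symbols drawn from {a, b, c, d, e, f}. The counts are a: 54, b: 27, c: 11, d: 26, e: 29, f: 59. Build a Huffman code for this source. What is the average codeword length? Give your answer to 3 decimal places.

Probabilities are the counts divided by 206.
Repeatedly combine the two least-probable nodes; the expected code length is the sum of the merged weights.
merge 11/206 + 13/103 → 37/206
merge 27/206 + 29/206 → 28/103
merge 37/206 + 27/103 → 91/206
merge 28/103 + 59/206 → 115/206
merge 91/206 + 115/206 → 1
L = 37/206 + 28/103 + 91/206 + 115/206 + 1 = 505/206 ≈ 2.451 bits/symbol.

2.451 bits/symbol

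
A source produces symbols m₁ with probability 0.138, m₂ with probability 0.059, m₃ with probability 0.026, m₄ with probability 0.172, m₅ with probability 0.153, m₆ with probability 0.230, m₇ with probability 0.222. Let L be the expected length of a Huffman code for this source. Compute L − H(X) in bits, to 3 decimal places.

Entropy H = −Σ p log₂ p ≈ 2.5930 bits.
Huffman merges: 13/500+59/1000→17/200; 17/200+69/500→223/1000; 153/1000+43/250→13/40; 111/500+223/1000→89/200; 23/100+13/40→111/200; 89/200+111/200→1. L = 2633/1000 ≈ 2.6330.
L − H = 2.6330 − 2.5930 = 0.040 bits.

0.040 bits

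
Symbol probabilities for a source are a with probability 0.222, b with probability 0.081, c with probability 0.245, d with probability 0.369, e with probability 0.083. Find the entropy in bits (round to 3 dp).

2.102 bits

H = −Σ pᵢ log₂ pᵢ.
−0.222·log₂(0.222) = 0.4820
−0.081·log₂(0.081) = 0.2937
−0.245·log₂(0.245) = 0.4971
−0.369·log₂(0.369) = 0.5307
−0.083·log₂(0.083) = 0.2980
Sum ≈ 2.1017 → 2.102 bits.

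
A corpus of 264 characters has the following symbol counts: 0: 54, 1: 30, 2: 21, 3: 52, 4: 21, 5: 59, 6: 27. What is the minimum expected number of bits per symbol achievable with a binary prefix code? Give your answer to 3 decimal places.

Probabilities are the counts divided by 264.
Repeatedly combine the two least-probable nodes; the expected code length is the sum of the merged weights.
merge 7/88 + 7/88 → 7/44
merge 9/88 + 5/44 → 19/88
merge 7/44 + 13/66 → 47/132
merge 9/44 + 19/88 → 37/88
merge 59/264 + 47/132 → 51/88
merge 37/88 + 51/88 → 1
L = 7/44 + 19/88 + 47/132 + 37/88 + 51/88 + 1 = 721/264 ≈ 2.731 bits/symbol.

2.731 bits/symbol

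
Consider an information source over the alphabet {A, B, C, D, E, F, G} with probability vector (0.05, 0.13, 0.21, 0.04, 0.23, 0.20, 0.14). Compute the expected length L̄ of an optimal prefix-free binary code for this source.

2.65 bits/symbol

Repeatedly combine the two least-probable nodes; the expected code length is the sum of the merged weights.
merge 1/25 + 1/20 → 9/100
merge 9/100 + 13/100 → 11/50
merge 7/50 + 1/5 → 17/50
merge 21/100 + 11/50 → 43/100
merge 23/100 + 17/50 → 57/100
merge 43/100 + 57/100 → 1
L = 9/100 + 11/50 + 17/50 + 43/100 + 57/100 + 1 = 53/20 = 2.65 bits/symbol.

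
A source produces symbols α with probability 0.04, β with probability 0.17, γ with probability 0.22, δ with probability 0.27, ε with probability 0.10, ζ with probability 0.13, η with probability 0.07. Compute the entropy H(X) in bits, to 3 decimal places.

H = −Σ pᵢ log₂ pᵢ.
−0.04·log₂(0.04) = 0.1858
−0.17·log₂(0.17) = 0.4346
−0.22·log₂(0.22) = 0.4806
−0.27·log₂(0.27) = 0.5100
−0.10·log₂(0.10) = 0.3322
−0.13·log₂(0.13) = 0.3826
−0.07·log₂(0.07) = 0.2686
Sum ≈ 2.5943 → 2.594 bits.

2.594 bits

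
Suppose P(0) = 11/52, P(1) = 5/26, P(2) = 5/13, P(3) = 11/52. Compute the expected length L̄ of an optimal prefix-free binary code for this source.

Repeatedly combine the two least-probable nodes; the expected code length is the sum of the merged weights.
merge 5/26 + 11/52 → 21/52
merge 11/52 + 5/13 → 31/52
merge 21/52 + 31/52 → 1
L = 21/52 + 31/52 + 1 = 2 bits/symbol.

2 bits/symbol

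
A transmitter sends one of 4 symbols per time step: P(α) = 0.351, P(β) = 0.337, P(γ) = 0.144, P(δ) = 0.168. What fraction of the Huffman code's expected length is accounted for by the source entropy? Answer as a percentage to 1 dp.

Entropy H = −Σ p log₂ p ≈ 1.8939 bits.
Huffman merges: 18/125+21/125→39/125; 39/125+337/1000→649/1000; 351/1000+649/1000→1. L = 1961/1000 ≈ 1.9610.
Efficiency = H/L = 1.8939/1.9610 = 96.6%.

96.6%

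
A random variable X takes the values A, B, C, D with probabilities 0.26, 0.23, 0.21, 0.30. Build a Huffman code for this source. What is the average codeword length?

2 bits/symbol

Repeatedly combine the two least-probable nodes; the expected code length is the sum of the merged weights.
merge 21/100 + 23/100 → 11/25
merge 13/50 + 3/10 → 14/25
merge 11/25 + 14/25 → 1
L = 11/25 + 14/25 + 1 = 2 bits/symbol.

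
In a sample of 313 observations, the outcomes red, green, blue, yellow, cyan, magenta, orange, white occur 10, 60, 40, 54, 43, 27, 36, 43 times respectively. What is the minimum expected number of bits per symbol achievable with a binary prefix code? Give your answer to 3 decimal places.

2.927 bits/symbol

Probabilities are the counts divided by 313.
Repeatedly combine the two least-probable nodes; the expected code length is the sum of the merged weights.
merge 10/313 + 27/313 → 37/313
merge 36/313 + 37/313 → 73/313
merge 40/313 + 43/313 → 83/313
merge 43/313 + 54/313 → 97/313
merge 60/313 + 73/313 → 133/313
merge 83/313 + 97/313 → 180/313
merge 133/313 + 180/313 → 1
L = 37/313 + 73/313 + 83/313 + 97/313 + 133/313 + 180/313 + 1 = 916/313 ≈ 2.927 bits/symbol.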